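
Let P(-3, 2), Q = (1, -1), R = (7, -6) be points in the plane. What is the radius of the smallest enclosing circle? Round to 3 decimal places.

Side lengths²: PQ² = 25, PR² = 164, QR² = 61.
Since PR² = 164 ≥ 61 + 25 = 86, the angle opposite PR is not acute, so the smallest enclosing circle has PR as diameter.
Centre = midpoint of PR = (2, -2), r² = 164/4 = 41.
r = √41 ≈ 6.403.

6.403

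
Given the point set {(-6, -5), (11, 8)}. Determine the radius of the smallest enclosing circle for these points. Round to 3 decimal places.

The smallest circle enclosing two points has them as diameter endpoints.
Centre = midpoint = (2.5, 1.5); r² = |(-6, -5)−(11, 8)|²/4 = 458/4 = 114.5.
r = √(114.5) ≈ 10.700.

10.700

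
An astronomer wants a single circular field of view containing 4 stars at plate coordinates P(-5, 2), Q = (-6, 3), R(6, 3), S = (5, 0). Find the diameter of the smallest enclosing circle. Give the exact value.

12

The minimum enclosing circle of a finite set is fixed by two of the points (as a diameter) or three (as a circumcircle).
The farthest pair is Q–R with squared distance 144. The circle on this segment as diameter has centre (0, 3) and r² = 144/4 = 36.
Check P: distance² to centre = 26 ≤ 36, so it lies inside.
All remaining points lie in this disk, and no smaller disk contains both endpoints, so this is the minimum enclosing circle.
Diameter = 2r = 2√36 = 12.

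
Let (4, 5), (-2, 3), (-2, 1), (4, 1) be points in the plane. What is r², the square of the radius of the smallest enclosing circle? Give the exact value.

By Welzl's lemma the MEC is supported by two points (diametrically opposite) or three points (on a circumcircle).
The farthest pair is (4, 5)–(-2, 1) with squared distance 52. The circle on this segment as diameter has centre (1, 3) and r² = 52/4 = 13.
Check (-2, 3): distance² to centre = 9 ≤ 13, so it lies inside.
All remaining points lie in this disk, and no smaller disk contains both endpoints, so this is the minimum enclosing circle.

13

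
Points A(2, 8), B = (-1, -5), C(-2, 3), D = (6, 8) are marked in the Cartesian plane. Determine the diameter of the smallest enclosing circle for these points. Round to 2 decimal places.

14.76

By Welzl's lemma the MEC is supported by two points (diametrically opposite) or three points (on a circumcircle).
The farthest pair is B–D with squared distance 218. The circle on this segment as diameter has centre (2.5, 1.5) and r² = 218/4 = 54.5.
Check A: distance² to centre = 42.5 ≤ 54.5, so it lies inside.
All remaining points lie in this disk, and no smaller disk contains both endpoints, so this is the minimum enclosing circle.
Diameter = 2r = 2√(54.5) ≈ 14.76.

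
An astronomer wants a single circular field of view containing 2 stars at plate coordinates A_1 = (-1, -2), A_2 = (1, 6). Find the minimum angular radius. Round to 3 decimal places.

4.123

The smallest circle enclosing two points has them as diameter endpoints.
Centre = midpoint = (0, 2); r² = |A_1A_2|²/4 = 68/4 = 17.
r = √17 ≈ 4.123.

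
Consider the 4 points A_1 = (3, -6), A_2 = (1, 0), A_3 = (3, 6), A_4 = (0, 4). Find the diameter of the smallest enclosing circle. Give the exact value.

12

The minimum enclosing circle of a finite set is fixed by two of the points (as a diameter) or three (as a circumcircle).
The farthest pair is A_1–A_3 with squared distance 144. The circle on this segment as diameter has centre (3, 0) and r² = 144/4 = 36.
Check A_2: distance² to centre = 4 ≤ 36, so it lies inside.
All remaining points lie in this disk, and no smaller disk contains both endpoints, so this is the minimum enclosing circle.
Diameter = 2r = 2√36 = 12.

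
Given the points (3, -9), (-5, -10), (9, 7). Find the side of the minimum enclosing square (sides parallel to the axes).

17

The bounding box has width 14 and height 17.
An axis-aligned square enclosing the set must have side ≥ max(width, height).
So the minimum side is max(14, 17) = 17.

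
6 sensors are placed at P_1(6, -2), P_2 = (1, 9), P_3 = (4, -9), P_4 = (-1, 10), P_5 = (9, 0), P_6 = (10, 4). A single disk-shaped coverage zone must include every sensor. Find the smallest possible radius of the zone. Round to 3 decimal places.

The minimum enclosing circle of a finite set is fixed by two of the points (as a diameter) or three (as a circumcircle).
The farthest pair is P_3–P_4 with squared distance 386. The circle on this segment as diameter has centre (1.5, 0.5) and r² = 386/4 = 96.5.
Check P_1: distance² to centre = 26.5 ≤ 96.5, so it lies inside.
All remaining points lie in this disk, and no smaller disk contains both endpoints, so this is the minimum enclosing circle.
r = √(96.5) ≈ 9.823.

9.823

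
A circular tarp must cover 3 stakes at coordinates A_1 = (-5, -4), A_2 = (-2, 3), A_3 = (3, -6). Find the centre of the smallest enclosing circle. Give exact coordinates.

(-7/31, -59/31)

Side lengths²: A_1A_2² = 58, A_1A_3² = 68, A_2A_3² = 106.
Since A_2A_3² = 106 < 68 + 58 = 126, the triangle is acute, so the smallest enclosing circle is the circumcircle.
Circumcentre = (-7/31, -59/31), r² = 26129/961.
Centre = (-7/31, -59/31).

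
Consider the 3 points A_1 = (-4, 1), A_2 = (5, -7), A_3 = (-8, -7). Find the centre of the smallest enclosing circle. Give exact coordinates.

Side lengths²: A_1A_2² = 145, A_1A_3² = 80, A_2A_3² = 169.
Since A_2A_3² = 169 < 145 + 80 = 225, the triangle is acute, so the smallest enclosing circle is the circumcircle.
Circumcentre = (-1.5, -5.25), r² = 45.3125.
Centre = (-1.5, -5.25).

(-1.5, -5.25)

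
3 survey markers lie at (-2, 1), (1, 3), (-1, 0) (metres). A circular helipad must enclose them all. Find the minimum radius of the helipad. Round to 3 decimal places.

1.838

Call the three points A, B, C in the order given.
Side lengths²: AB² = 13, AC² = 2, BC² = 13.
Since BC² = 13 < 13 + 2 = 15, the triangle is acute, so the smallest enclosing circle is the circumcircle.
Circumcentre = (-0.3, 1.7), r² = 3.38.
r = √(3.38) ≈ 1.838.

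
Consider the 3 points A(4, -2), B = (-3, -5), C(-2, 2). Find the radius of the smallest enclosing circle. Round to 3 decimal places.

4.221

Side lengths²: AB² = 58, AC² = 52, BC² = 50.
Since AB² = 58 < 52 + 50 = 102, the triangle is acute, so the smallest enclosing circle is the circumcircle.
Circumcentre = (-5/23, -42/23), r² = 9425/529.
r = √(9425/529) ≈ 4.221.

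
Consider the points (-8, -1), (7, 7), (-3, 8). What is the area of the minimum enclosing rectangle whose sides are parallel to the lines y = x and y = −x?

In coordinates u = x + y, v = x − y the rectangle is axis-aligned; the map (x,y)→(u,v) scales areas by 2.
u-values: -9, 14, 5; range = 14 − (-9) = 23.
v-values: -7, 0, -11; range = 0 − (-11) = 11.
Area = (23 × 11) / 2 = 126.5.

126.5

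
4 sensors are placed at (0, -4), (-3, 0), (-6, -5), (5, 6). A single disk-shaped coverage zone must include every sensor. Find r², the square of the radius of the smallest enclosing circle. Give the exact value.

By Welzl's lemma the MEC is supported by two points (diametrically opposite) or three points (on a circumcircle).
The farthest pair is (-6, -5)–(5, 6) with squared distance 242. The circle on this segment as diameter has centre (-0.5, 0.5) and r² = 242/4 = 60.5.
Check (0, -4): distance² to centre = 20.5 ≤ 60.5, so it lies inside.
All remaining points lie in this disk, and no smaller disk contains both endpoints, so this is the minimum enclosing circle.

60.5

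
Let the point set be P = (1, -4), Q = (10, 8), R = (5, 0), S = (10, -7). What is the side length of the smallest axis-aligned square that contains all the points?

15

The bounding box has width 9 and height 15.
An axis-aligned square enclosing the set must have side ≥ max(width, height).
So the minimum side is max(9, 15) = 15.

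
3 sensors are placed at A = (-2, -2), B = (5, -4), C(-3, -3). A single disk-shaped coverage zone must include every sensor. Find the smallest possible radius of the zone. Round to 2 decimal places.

Side lengths²: AB² = 53, AC² = 2, BC² = 65.
Since BC² = 65 ≥ 53 + 2 = 55, the angle opposite BC is not acute, so the smallest enclosing circle has BC as diameter.
Centre = midpoint of BC = (1, -3.5), r² = 65/4 = 16.25.
r = √(16.25) ≈ 4.03.

4.03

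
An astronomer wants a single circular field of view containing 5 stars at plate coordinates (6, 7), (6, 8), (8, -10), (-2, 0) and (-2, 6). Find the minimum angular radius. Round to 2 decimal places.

9.52

The minimum enclosing circle is determined by three boundary points: (6, 8), (8, -10), (-2, 6).
Their circumcentre is (151/37, -49/37) with r² = 124066/1369.
The farthest remaining point (6, 7) is at distance² 99905/1369 ≤ 124066/1369.
r = √(124066/1369) ≈ 9.52.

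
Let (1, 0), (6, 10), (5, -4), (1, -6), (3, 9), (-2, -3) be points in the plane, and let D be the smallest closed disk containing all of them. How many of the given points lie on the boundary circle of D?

The farthest pair is (6, 10)–(1, -6) with squared distance 281. The circle on this segment as diameter has centre (3.5, 2) and r² = 281/4 = 70.25.
Check (1, 0): distance² to centre = 10.25 ≤ 70.25, so it lies inside.
All remaining points lie in this disk, and no smaller disk contains both endpoints, so this is the minimum enclosing circle.
The points at distance exactly r from the centre are (6, 10), (1, -6) — 2 points.

2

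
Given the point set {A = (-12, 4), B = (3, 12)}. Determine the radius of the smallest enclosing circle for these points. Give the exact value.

8.5

The smallest circle enclosing two points has them as diameter endpoints.
Centre = midpoint = (-4.5, 8); r² = |AB|²/4 = 289/4 = 72.25.
r = √(72.25) = 8.5.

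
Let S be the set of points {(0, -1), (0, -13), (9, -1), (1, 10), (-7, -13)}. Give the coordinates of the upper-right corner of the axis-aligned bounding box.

x-range [-7, 9], y-range [-13, 10].
The upper-right corner is (9, 10).

(9, 10)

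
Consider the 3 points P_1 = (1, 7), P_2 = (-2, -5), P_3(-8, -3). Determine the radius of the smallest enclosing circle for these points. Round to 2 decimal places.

6.75

Side lengths²: P_1P_2² = 153, P_1P_3² = 181, P_2P_3² = 40.
Since P_1P_3² = 181 < 153 + 40 = 193, the triangle is acute, so the smallest enclosing circle is the circumcircle.
Circumcentre = (-81/26, 43/26), r² = 15385/338.
r = √(15385/338) ≈ 6.75.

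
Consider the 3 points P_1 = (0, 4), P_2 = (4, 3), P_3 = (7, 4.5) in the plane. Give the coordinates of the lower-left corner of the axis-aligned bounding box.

x-range [0, 7], y-range [3, 4.5].
The lower-left corner is (0, 3).

(0, 3)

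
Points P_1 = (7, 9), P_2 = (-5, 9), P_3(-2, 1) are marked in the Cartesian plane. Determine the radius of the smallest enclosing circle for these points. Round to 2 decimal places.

Side lengths²: P_1P_2² = 144, P_1P_3² = 145, P_2P_3² = 73.
Since P_1P_3² = 145 < 144 + 73 = 217, the triangle is acute, so the smallest enclosing circle is the circumcircle.
Circumcentre = (1, 6.6875), r² = 41.34765625.
r = √(41.34765625) ≈ 6.43.

6.43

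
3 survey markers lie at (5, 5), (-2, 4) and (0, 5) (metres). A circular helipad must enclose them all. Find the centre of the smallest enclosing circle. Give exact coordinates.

(1.5, 4.5)

Call the three points A, B, C in the order given.
Side lengths²: AB² = 50, AC² = 25, BC² = 5.
Since AB² = 50 ≥ 25 + 5 = 30, the angle opposite AB is not acute, so the smallest enclosing circle has AB as diameter.
Centre = midpoint of AB = (1.5, 4.5), r² = 50/4 = 12.5.
Centre = (1.5, 4.5).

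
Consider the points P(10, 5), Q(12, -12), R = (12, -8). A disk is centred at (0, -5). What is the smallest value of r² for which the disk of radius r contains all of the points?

The required radius is the distance from (0, -5) to the farthest point.
Squared distances: 200, 193, 153.
Maximum is 200, attained at P.

200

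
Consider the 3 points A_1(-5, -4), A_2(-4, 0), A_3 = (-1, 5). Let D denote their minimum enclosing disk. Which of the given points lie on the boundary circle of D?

Side lengths²: A_1A_2² = 17, A_1A_3² = 97, A_2A_3² = 34.
Since A_1A_3² = 97 ≥ 34 + 17 = 51, the angle opposite A_1A_3 is not acute, so the smallest enclosing circle has A_1A_3 as diameter.
Centre = midpoint of A_1A_3 = (-3, 0.5), r² = 97/4 = 24.25.
The points at distance exactly r from the centre are A_1, A_3 — 2 points.

A_1, A_3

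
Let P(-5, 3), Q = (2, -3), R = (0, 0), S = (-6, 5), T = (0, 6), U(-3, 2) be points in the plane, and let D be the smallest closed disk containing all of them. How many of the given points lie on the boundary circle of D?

2

The farthest pair is Q–S with squared distance 128. The circle on this segment as diameter has centre (-2, 1) and r² = 128/4 = 32.
Check P: distance² to centre = 13 ≤ 32, so it lies inside.
All remaining points lie in this disk, and no smaller disk contains both endpoints, so this is the minimum enclosing circle.
The points at distance exactly r from the centre are Q, S — 2 points.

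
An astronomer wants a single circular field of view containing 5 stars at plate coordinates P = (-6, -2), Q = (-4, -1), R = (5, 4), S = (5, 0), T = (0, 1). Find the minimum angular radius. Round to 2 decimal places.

6.26

By Welzl's lemma the MEC is supported by two points (diametrically opposite) or three points (on a circumcircle).
The farthest pair is P–R with squared distance 157. The circle on this segment as diameter has centre (-0.5, 1) and r² = 157/4 = 39.25.
Check Q: distance² to centre = 16.25 ≤ 39.25, so it lies inside.
All remaining points lie in this disk, and no smaller disk contains both endpoints, so this is the minimum enclosing circle.
r = √(39.25) ≈ 6.26.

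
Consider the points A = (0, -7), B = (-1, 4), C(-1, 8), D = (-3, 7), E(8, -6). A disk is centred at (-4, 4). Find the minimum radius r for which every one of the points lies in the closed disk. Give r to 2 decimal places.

15.62

The required radius is the distance from (-4, 4) to the farthest point.
Squared distances: 137, 9, 25, 10, 244.
Maximum is 244, attained at E.
r = √244 ≈ 15.62.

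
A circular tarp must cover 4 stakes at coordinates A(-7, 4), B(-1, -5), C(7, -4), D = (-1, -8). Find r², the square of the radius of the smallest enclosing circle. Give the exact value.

A smallest enclosing disk is always determined by at most three of the input points on its boundary.
The farthest pair is A–C with squared distance 260. The circle on this segment as diameter has centre (0, 0) and r² = 260/4 = 65.
Check B: distance² to centre = 26 ≤ 65, so it lies inside.
All remaining points lie in this disk, and no smaller disk contains both endpoints, so this is the minimum enclosing circle.

65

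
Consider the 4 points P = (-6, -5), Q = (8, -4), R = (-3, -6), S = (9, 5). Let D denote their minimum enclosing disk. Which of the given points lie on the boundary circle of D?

A smallest enclosing disk is always determined by at most three of the input points on its boundary.
The farthest pair is P–S with squared distance 325. The circle on this segment as diameter has centre (1.5, 0) and r² = 325/4 = 81.25.
Check Q: distance² to centre = 58.25 ≤ 81.25, so it lies inside.
All remaining points lie in this disk, and no smaller disk contains both endpoints, so this is the minimum enclosing circle.
The points at distance exactly r from the centre are P, S — 2 points.

P, S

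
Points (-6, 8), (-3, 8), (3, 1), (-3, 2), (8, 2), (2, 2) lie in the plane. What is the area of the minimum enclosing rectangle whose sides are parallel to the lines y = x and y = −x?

110

In coordinates u = x + y, v = x − y the rectangle is axis-aligned; the map (x,y)→(u,v) scales areas by 2.
u-values: 2, 5, 4, -1, 10, 4; range = 10 − (-1) = 11.
v-values: -14, -11, 2, -5, 6, 0; range = 6 − (-14) = 20.
Area = (11 × 20) / 2 = 110.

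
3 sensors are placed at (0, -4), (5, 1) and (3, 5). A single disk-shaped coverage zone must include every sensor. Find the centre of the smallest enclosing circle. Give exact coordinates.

Call the three points A, B, C in the order given.
Side lengths²: AB² = 50, AC² = 90, BC² = 20.
Since AC² = 90 ≥ 50 + 20 = 70, the angle opposite AC is not acute, so the smallest enclosing circle has AC as diameter.
Centre = midpoint of AC = (1.5, 0.5), r² = 90/4 = 22.5.
Centre = (1.5, 0.5).

(1.5, 0.5)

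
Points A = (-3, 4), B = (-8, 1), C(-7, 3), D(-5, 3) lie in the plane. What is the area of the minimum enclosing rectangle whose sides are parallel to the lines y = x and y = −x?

In coordinates u = x + y, v = x − y the rectangle is axis-aligned; the map (x,y)→(u,v) scales areas by 2.
u-values: 1, -7, -4, -2; range = 1 − (-7) = 8.
v-values: -7, -9, -10, -8; range = -7 − (-10) = 3.
Area = (8 × 3) / 2 = 12.

12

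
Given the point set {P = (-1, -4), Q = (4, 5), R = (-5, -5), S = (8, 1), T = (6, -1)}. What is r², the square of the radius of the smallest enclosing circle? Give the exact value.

37105/722

The minimum enclosing circle is determined by three boundary points: Q, R, S.
Their circumcentre is (51/38, -63/38) with r² = 37105/722.
The farthest remaining point T is at distance² 15977/722 ≤ 37105/722.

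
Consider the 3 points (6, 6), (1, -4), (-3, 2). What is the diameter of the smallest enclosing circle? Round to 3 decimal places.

11.343

Call the three points A, B, C in the order given.
Side lengths²: AB² = 125, AC² = 97, BC² = 52.
Since AB² = 125 < 97 + 52 = 149, the triangle is acute, so the smallest enclosing circle is the circumcircle.
Circumcentre = (37/14, 10/7), r² = 6305/196.
Diameter = 2r = 2√(6305/196) ≈ 11.343.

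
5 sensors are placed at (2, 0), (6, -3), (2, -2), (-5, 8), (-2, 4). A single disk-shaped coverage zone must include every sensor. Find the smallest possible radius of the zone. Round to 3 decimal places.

7.778

The minimum enclosing circle of a finite set is fixed by two of the points (as a diameter) or three (as a circumcircle).
The farthest pair is (6, -3)–(-5, 8) with squared distance 242. The circle on this segment as diameter has centre (0.5, 2.5) and r² = 242/4 = 60.5.
Check (2, 0): distance² to centre = 8.5 ≤ 60.5, so it lies inside.
All remaining points lie in this disk, and no smaller disk contains both endpoints, so this is the minimum enclosing circle.
r = √(60.5) ≈ 7.778.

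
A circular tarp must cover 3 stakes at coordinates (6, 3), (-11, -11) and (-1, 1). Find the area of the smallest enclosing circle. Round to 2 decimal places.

Call the three points A, B, C in the order given.
Side lengths²: AB² = 485, AC² = 53, BC² = 244.
Since AB² = 485 ≥ 244 + 53 = 297, the angle opposite AB is not acute, so the smallest enclosing circle has AB as diameter.
Centre = midpoint of AB = (-2.5, -4), r² = 485/4 = 121.25.
Area = π·r² = π·121.25 ≈ 380.92.

380.92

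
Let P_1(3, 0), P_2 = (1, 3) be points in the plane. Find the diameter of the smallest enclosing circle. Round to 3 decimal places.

The smallest circle enclosing two points has them as diameter endpoints.
Centre = midpoint = (2, 1.5); r² = |P_1P_2|²/4 = 13/4 = 3.25.
Diameter = 2r = 2√(3.25) ≈ 3.606.

3.606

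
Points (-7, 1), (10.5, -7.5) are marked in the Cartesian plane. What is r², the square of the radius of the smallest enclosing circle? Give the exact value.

The smallest circle enclosing two points has them as diameter endpoints.
Centre = midpoint = (1.75, -3.25); r² = |(-7, 1)−(10.5, -7.5)|²/4 = 378.5/4 = 94.625.

94.625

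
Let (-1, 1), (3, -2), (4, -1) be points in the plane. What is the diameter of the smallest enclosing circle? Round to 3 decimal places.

5.385

Call the three points A, B, C in the order given.
Side lengths²: AB² = 25, AC² = 29, BC² = 2.
Since AC² = 29 ≥ 25 + 2 = 27, the angle opposite AC is not acute, so the smallest enclosing circle has AC as diameter.
Centre = midpoint of AC = (1.5, 0), r² = 29/4 = 7.25.
Diameter = 2r = 2√(7.25) ≈ 5.385.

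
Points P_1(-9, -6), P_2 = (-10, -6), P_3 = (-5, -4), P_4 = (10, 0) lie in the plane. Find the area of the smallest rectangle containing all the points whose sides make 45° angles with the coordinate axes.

In coordinates u = x + y, v = x − y the rectangle is axis-aligned; the map (x,y)→(u,v) scales areas by 2.
u-values: -15, -16, -9, 10; range = 10 − (-16) = 26.
v-values: -3, -4, -1, 10; range = 10 − (-4) = 14.
Area = (26 × 14) / 2 = 182.

182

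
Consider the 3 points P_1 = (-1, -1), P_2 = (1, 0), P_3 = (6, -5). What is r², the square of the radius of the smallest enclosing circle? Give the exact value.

Side lengths²: P_1P_2² = 5, P_1P_3² = 65, P_2P_3² = 50.
Since P_1P_3² = 65 ≥ 50 + 5 = 55, the angle opposite P_1P_3 is not acute, so the smallest enclosing circle has P_1P_3 as diameter.
Centre = midpoint of P_1P_3 = (2.5, -3), r² = 65/4 = 16.25.

16.25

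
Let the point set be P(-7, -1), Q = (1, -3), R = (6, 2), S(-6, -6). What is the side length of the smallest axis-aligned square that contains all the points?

13

The bounding box has width 13 and height 8.
An axis-aligned square enclosing the set must have side ≥ max(width, height).
So the minimum side is max(13, 8) = 13.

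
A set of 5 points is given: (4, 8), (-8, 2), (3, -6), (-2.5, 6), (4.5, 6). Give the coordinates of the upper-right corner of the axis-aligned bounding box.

x-range [-8, 4.5], y-range [-6, 8].
The upper-right corner is (4.5, 8).

(4.5, 8)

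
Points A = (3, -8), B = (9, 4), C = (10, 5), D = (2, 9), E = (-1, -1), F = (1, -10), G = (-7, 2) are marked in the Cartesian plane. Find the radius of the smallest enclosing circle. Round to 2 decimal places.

9.55

A smallest enclosing disk is always determined by at most three of the input points on its boundary.
The minimum enclosing circle is determined by three boundary points: C, F, G.
Their circumcentre is (42/19, -10/19) with r² = 32929/361.
The farthest remaining point D is at distance² 32777/361 ≤ 32929/361.
r = √(32929/361) ≈ 9.55.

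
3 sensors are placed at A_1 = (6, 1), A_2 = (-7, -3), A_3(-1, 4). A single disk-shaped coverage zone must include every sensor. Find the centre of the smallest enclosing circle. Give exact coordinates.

(-0.5, -1)

Side lengths²: A_1A_2² = 185, A_1A_3² = 58, A_2A_3² = 85.
Since A_1A_2² = 185 ≥ 85 + 58 = 143, the angle opposite A_1A_2 is not acute, so the smallest enclosing circle has A_1A_2 as diameter.
Centre = midpoint of A_1A_2 = (-0.5, -1), r² = 185/4 = 46.25.
Centre = (-0.5, -1).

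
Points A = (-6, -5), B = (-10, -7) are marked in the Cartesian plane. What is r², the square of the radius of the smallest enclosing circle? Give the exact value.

5

The smallest circle enclosing two points has them as diameter endpoints.
Centre = midpoint = (-8, -6); r² = |AB|²/4 = 20/4 = 5.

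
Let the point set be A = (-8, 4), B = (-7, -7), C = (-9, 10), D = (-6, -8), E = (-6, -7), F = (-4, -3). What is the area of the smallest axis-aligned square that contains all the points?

324

The bounding box has width 5 and height 18.
An axis-aligned square enclosing the set must have side ≥ max(width, height).
So the minimum side is max(5, 18) = 18.
Area = 18² = 324.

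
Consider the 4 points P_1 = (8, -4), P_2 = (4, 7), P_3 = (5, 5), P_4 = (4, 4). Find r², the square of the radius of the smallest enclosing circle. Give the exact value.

34.25

A smallest enclosing disk is always determined by at most three of the input points on its boundary.
The farthest pair is P_1–P_2 with squared distance 137. The circle on this segment as diameter has centre (6, 1.5) and r² = 137/4 = 34.25.
Check P_3: distance² to centre = 13.25 ≤ 34.25, so it lies inside.
All remaining points lie in this disk, and no smaller disk contains both endpoints, so this is the minimum enclosing circle.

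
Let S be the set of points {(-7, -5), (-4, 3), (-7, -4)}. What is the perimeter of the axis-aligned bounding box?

22

Width = max x − min x = -4 − (-7) = 3.
Height = max y − min y = 3 − (-5) = 8.
Perimeter = 2(3 + 8) = 22.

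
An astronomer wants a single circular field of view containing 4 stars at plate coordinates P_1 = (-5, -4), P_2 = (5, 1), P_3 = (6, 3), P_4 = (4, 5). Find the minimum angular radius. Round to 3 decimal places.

A smallest enclosing disk is always determined by at most three of the input points on its boundary.
The farthest pair is P_1–P_3 with squared distance 170. The circle on this segment as diameter has centre (0.5, -0.5) and r² = 170/4 = 42.5.
Check P_2: distance² to centre = 22.5 ≤ 42.5, so it lies inside.
All remaining points lie in this disk, and no smaller disk contains both endpoints, so this is the minimum enclosing circle.
r = √(42.5) ≈ 6.519.

6.519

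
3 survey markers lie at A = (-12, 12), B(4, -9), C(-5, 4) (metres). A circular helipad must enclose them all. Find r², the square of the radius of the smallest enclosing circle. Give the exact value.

174.25

Side lengths²: AB² = 697, AC² = 113, BC² = 250.
Since AB² = 697 ≥ 250 + 113 = 363, the angle opposite AB is not acute, so the smallest enclosing circle has AB as diameter.
Centre = midpoint of AB = (-4, 1.5), r² = 697/4 = 174.25.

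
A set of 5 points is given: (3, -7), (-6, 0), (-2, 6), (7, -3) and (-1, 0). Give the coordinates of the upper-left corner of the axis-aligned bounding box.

x-range [-6, 7], y-range [-7, 6].
The upper-left corner is (-6, 6).

(-6, 6)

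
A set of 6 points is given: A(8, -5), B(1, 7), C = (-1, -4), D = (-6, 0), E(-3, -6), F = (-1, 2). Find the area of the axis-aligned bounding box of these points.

x ranges over [-6, 8], width 14.
y ranges over [-6, 7], height 13.
Area = 14 × 13 = 182.

182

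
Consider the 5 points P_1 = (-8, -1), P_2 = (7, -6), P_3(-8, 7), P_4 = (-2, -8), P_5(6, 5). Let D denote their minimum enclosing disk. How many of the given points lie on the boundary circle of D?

A smallest enclosing disk is always determined by at most three of the input points on its boundary.
The farthest pair is P_2–P_3 with squared distance 394. The circle on this segment as diameter has centre (-0.5, 0.5) and r² = 394/4 = 98.5.
Check P_1: distance² to centre = 58.5 ≤ 98.5, so it lies inside.
All remaining points lie in this disk, and no smaller disk contains both endpoints, so this is the minimum enclosing circle.
The points at distance exactly r from the centre are P_2, P_3 — 2 points.

2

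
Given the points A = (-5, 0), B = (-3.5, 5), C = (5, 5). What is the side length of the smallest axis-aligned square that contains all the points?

The bounding box has width 10 and height 5.
An axis-aligned square enclosing the set must have side ≥ max(width, height).
So the minimum side is max(10, 5) = 10.

10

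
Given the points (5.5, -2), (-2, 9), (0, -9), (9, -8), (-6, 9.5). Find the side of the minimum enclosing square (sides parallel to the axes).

18.5

The bounding box has width 15 and height 18.5.
An axis-aligned square enclosing the set must have side ≥ max(width, height).
So the minimum side is max(15, 18.5) = 18.5.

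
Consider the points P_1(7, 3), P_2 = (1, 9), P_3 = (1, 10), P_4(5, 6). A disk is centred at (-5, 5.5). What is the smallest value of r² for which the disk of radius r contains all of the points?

150.25

The required radius is the distance from (-5, 5.5) to the farthest point.
Squared distances: 150.25, 48.25, 56.25, 100.25.
Maximum is 150.25, attained at P_1.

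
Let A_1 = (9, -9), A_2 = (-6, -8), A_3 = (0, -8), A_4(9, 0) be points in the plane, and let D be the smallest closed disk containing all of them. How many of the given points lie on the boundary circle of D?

The minimum enclosing circle is determined by three boundary points: A_1, A_2, A_4.
Their circumcentre is (53/30, -4.5) with r² = 32657/450.
The farthest remaining point A_3 is at distance² 6917/450 ≤ 32657/450.
The points at distance exactly r from the centre are A_1, A_2, A_4 — 3 points.

3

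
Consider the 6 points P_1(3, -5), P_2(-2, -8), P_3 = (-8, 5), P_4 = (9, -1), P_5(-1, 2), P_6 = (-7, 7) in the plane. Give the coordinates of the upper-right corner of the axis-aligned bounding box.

(9, 7)

x-range [-8, 9], y-range [-8, 7].
The upper-right corner is (9, 7).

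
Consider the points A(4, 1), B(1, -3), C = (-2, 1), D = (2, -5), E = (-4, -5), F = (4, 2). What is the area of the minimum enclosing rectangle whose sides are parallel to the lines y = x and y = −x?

In coordinates u = x + y, v = x − y the rectangle is axis-aligned; the map (x,y)→(u,v) scales areas by 2.
u-values: 5, -2, -1, -3, -9, 6; range = 6 − (-9) = 15.
v-values: 3, 4, -3, 7, 1, 2; range = 7 − (-3) = 10.
Area = (15 × 10) / 2 = 75.

75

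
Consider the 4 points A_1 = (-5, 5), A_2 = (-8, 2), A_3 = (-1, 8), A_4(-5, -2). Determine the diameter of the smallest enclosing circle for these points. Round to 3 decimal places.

The farthest pair is A_3–A_4 with squared distance 116. The circle on this segment as diameter has centre (-3, 3) and r² = 116/4 = 29.
Check A_1: distance² to centre = 8 ≤ 29, so it lies inside.
All remaining points lie in this disk, and no smaller disk contains both endpoints, so this is the minimum enclosing circle.
Diameter = 2r = 2√29 ≈ 10.770.

10.770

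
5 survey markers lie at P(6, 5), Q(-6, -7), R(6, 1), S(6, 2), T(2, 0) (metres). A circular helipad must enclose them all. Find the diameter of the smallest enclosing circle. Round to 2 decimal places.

A smallest enclosing disk is always determined by at most three of the input points on its boundary.
The farthest pair is P–Q with squared distance 288. The circle on this segment as diameter has centre (0, -1) and r² = 288/4 = 72.
Check R: distance² to centre = 40 ≤ 72, so it lies inside.
All remaining points lie in this disk, and no smaller disk contains both endpoints, so this is the minimum enclosing circle.
Diameter = 2r = 2√72 ≈ 16.97.

16.97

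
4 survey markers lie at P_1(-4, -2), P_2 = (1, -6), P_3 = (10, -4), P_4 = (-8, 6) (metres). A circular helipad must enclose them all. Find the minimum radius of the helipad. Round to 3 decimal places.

The farthest pair is P_3–P_4 with squared distance 424. The circle on this segment as diameter has centre (1, 1) and r² = 424/4 = 106.
Check P_1: distance² to centre = 34 ≤ 106, so it lies inside.
All remaining points lie in this disk, and no smaller disk contains both endpoints, so this is the minimum enclosing circle.
r = √106 ≈ 10.296.

10.296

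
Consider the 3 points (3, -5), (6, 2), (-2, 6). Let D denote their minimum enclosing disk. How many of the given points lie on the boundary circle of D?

2

Call the three points A, B, C in the order given.
Side lengths²: AB² = 58, AC² = 146, BC² = 80.
Since AC² = 146 ≥ 80 + 58 = 138, the angle opposite AC is not acute, so the smallest enclosing circle has AC as diameter.
Centre = midpoint of AC = (0.5, 0.5), r² = 146/4 = 36.5.
The points at distance exactly r from the centre are (3, -5), (-2, 6) — 2 points.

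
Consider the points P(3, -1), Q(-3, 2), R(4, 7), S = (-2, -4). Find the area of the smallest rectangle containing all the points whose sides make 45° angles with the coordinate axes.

In coordinates u = x + y, v = x − y the rectangle is axis-aligned; the map (x,y)→(u,v) scales areas by 2.
u-values: 2, -1, 11, -6; range = 11 − (-6) = 17.
v-values: 4, -5, -3, 2; range = 4 − (-5) = 9.
Area = (17 × 9) / 2 = 76.5.

76.5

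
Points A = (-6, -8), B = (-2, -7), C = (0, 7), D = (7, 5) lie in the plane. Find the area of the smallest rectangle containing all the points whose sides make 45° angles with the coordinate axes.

In coordinates u = x + y, v = x − y the rectangle is axis-aligned; the map (x,y)→(u,v) scales areas by 2.
u-values: -14, -9, 7, 12; range = 12 − (-14) = 26.
v-values: 2, 5, -7, 2; range = 5 − (-7) = 12.
Area = (26 × 12) / 2 = 156.

156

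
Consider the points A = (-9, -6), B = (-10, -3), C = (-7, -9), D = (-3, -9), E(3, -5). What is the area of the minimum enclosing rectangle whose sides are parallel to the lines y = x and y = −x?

105

In coordinates u = x + y, v = x − y the rectangle is axis-aligned; the map (x,y)→(u,v) scales areas by 2.
u-values: -15, -13, -16, -12, -2; range = -2 − (-16) = 14.
v-values: -3, -7, 2, 6, 8; range = 8 − (-7) = 15.
Area = (14 × 15) / 2 = 105.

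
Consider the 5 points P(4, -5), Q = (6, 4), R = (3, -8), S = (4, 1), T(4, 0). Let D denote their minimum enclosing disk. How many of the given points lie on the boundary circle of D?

2

A smallest enclosing disk is always determined by at most three of the input points on its boundary.
The farthest pair is Q–R with squared distance 153. The circle on this segment as diameter has centre (4.5, -2) and r² = 153/4 = 38.25.
Check P: distance² to centre = 9.25 ≤ 38.25, so it lies inside.
All remaining points lie in this disk, and no smaller disk contains both endpoints, so this is the minimum enclosing circle.
The points at distance exactly r from the centre are Q, R — 2 points.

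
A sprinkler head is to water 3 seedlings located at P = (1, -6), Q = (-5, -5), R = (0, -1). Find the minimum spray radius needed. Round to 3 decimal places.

Side lengths²: PQ² = 37, PR² = 26, QR² = 41.
Since QR² = 41 < 37 + 26 = 63, the triangle is acute, so the smallest enclosing circle is the circumcircle.
Circumcentre = (-101/58, -229/58), r² = 19721/1682.
r = √(19721/1682) ≈ 3.424.

3.424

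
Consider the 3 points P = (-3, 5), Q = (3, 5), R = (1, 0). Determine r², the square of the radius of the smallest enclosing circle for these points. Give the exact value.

Side lengths²: PQ² = 36, PR² = 41, QR² = 29.
Since PR² = 41 < 36 + 29 = 65, the triangle is acute, so the smallest enclosing circle is the circumcircle.
Circumcentre = (0, 3.3), r² = 11.89.

11.89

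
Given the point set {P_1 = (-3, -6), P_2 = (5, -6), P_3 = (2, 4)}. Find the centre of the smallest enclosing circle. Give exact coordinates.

(1, -1.75)

Side lengths²: P_1P_2² = 64, P_1P_3² = 125, P_2P_3² = 109.
Since P_1P_3² = 125 < 109 + 64 = 173, the triangle is acute, so the smallest enclosing circle is the circumcircle.
Circumcentre = (1, -1.75), r² = 34.0625.
Centre = (1, -1.75).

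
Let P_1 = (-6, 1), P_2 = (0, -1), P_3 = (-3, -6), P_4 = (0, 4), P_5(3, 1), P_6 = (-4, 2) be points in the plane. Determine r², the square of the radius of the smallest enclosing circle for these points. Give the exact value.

27.25

By Welzl's lemma the MEC is supported by two points (diametrically opposite) or three points (on a circumcircle).
The farthest pair is P_3–P_4 with squared distance 109. The circle on this segment as diameter has centre (-1.5, -1) and r² = 109/4 = 27.25.
Check P_1: distance² to centre = 24.25 ≤ 27.25, so it lies inside.
All remaining points lie in this disk, and no smaller disk contains both endpoints, so this is the minimum enclosing circle.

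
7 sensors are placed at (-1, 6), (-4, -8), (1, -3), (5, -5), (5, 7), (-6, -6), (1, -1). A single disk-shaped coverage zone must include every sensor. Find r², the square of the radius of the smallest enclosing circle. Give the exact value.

A smallest enclosing disk is always determined by at most three of the input points on its boundary.
The farthest pair is (-4, -8)–(5, 7) with squared distance 306. The circle on this segment as diameter has centre (0.5, -0.5) and r² = 306/4 = 76.5.
Check (-1, 6): distance² to centre = 44.5 ≤ 76.5, so it lies inside.
All remaining points lie in this disk, and no smaller disk contains both endpoints, so this is the minimum enclosing circle.

76.5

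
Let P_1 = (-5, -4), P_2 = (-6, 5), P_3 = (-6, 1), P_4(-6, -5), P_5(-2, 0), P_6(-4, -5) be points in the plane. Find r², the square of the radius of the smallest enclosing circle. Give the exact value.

26

By Welzl's lemma the MEC is supported by two points (diametrically opposite) or three points (on a circumcircle).
The farthest pair is P_2–P_6 with squared distance 104. The circle on this segment as diameter has centre (-5, 0) and r² = 104/4 = 26.
Check P_1: distance² to centre = 16 ≤ 26, so it lies inside.
All remaining points lie in this disk, and no smaller disk contains both endpoints, so this is the minimum enclosing circle.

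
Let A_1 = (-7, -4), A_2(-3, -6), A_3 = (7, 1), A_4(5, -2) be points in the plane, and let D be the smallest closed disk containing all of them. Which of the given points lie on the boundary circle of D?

The minimum enclosing circle of a finite set is fixed by two of the points (as a diameter) or three (as a circumcircle).
The farthest pair is A_1–A_3 with squared distance 221. The circle on this segment as diameter has centre (0, -1.5) and r² = 221/4 = 55.25.
Check A_2: distance² to centre = 29.25 ≤ 55.25, so it lies inside.
All remaining points lie in this disk, and no smaller disk contains both endpoints, so this is the minimum enclosing circle.
The points at distance exactly r from the centre are A_1, A_3 — 2 points.

A_1, A_3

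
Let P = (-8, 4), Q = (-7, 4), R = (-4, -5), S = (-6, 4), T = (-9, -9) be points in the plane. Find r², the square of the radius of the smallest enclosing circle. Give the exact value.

The minimum enclosing circle of a finite set is fixed by two of the points (as a diameter) or three (as a circumcircle).
The farthest pair is S–T with squared distance 178. The circle on this segment as diameter has centre (-7.5, -2.5) and r² = 178/4 = 44.5.
Check P: distance² to centre = 42.5 ≤ 44.5, so it lies inside.
All remaining points lie in this disk, and no smaller disk contains both endpoints, so this is the minimum enclosing circle.

44.5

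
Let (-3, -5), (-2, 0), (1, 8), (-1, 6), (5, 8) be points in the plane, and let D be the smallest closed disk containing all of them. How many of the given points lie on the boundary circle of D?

2

The minimum enclosing circle of a finite set is fixed by two of the points (as a diameter) or three (as a circumcircle).
The farthest pair is (-3, -5)–(5, 8) with squared distance 233. The circle on this segment as diameter has centre (1, 1.5) and r² = 233/4 = 58.25.
Check (-2, 0): distance² to centre = 11.25 ≤ 58.25, so it lies inside.
All remaining points lie in this disk, and no smaller disk contains both endpoints, so this is the minimum enclosing circle.
The points at distance exactly r from the centre are (-3, -5), (5, 8) — 2 points.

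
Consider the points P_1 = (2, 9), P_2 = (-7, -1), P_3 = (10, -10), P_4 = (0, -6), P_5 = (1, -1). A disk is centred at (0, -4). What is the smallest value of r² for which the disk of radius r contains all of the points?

173

The required radius is the distance from (0, -4) to the farthest point.
Squared distances: 173, 58, 136, 4, 10.
Maximum is 173, attained at P_1.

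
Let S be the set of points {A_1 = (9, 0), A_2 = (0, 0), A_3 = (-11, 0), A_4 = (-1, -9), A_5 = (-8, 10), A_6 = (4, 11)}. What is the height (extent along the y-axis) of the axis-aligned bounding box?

max y = 11, min y = -9, so height = 20.

20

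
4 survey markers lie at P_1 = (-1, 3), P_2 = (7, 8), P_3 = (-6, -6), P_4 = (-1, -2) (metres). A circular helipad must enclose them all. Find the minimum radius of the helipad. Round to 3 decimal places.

9.552

A smallest enclosing disk is always determined by at most three of the input points on its boundary.
The farthest pair is P_2–P_3 with squared distance 365. The circle on this segment as diameter has centre (0.5, 1) and r² = 365/4 = 91.25.
Check P_1: distance² to centre = 6.25 ≤ 91.25, so it lies inside.
All remaining points lie in this disk, and no smaller disk contains both endpoints, so this is the minimum enclosing circle.
r = √(91.25) ≈ 9.552.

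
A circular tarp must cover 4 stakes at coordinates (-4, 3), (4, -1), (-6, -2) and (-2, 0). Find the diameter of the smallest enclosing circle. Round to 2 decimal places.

The minimum enclosing circle is determined by three boundary points: (-4, 3), (4, -1), (-6, -2).
Their circumcentre is (-25/24, -13/12) with r² = 14645/576.
The farthest remaining point (-2, 0) is at distance² 1205/576 ≤ 14645/576.
Diameter = 2r = 2√(14645/576) ≈ 10.08.

10.08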